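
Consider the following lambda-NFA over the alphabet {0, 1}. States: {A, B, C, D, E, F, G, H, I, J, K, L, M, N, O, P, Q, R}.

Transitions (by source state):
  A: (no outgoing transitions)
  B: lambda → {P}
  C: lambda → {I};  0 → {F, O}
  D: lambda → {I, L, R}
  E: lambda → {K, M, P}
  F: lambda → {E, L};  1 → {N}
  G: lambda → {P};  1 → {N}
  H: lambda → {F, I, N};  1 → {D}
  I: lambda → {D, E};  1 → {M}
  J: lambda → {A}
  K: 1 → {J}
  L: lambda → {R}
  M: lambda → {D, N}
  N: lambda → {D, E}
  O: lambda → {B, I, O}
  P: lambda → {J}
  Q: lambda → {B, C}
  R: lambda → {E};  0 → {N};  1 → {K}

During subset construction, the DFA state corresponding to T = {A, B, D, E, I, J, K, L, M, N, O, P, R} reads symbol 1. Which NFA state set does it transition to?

I on 1 → {M}.
K on 1 → {J}.
R on 1 → {K}.
No 1-transition from A, B, D, E, J, L, M, N, O, P.
Union after reading 1: {J, K, M}.
Now take the lambda-closure:
From J via lambda: add A.
From M via lambda: add D, N.
From D via lambda: add I, L, R.
From N via lambda: add E.
From E via lambda: add P.
No new states can be added; the closed set is {A, D, E, I, J, K, L, M, N, P, R}.

{A, D, E, I, J, K, L, M, N, P, R}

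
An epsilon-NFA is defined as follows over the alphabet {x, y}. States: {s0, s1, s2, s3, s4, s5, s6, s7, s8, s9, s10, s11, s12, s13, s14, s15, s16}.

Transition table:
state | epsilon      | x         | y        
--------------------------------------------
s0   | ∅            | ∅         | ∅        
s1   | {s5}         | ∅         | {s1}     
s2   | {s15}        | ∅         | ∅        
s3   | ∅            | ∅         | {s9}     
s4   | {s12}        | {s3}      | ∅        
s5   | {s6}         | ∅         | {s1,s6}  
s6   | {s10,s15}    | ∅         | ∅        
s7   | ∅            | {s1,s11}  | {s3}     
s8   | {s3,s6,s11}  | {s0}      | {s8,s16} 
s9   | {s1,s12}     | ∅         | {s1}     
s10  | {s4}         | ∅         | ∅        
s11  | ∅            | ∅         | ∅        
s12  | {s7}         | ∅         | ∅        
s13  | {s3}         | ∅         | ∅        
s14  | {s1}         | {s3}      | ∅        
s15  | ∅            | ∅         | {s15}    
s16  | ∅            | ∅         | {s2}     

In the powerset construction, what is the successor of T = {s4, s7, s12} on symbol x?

{s1, s3, s4, s5, s6, s7, s10, s11, s12, s15}

s4 on x → {s3}.
s7 on x → {s1, s11}.
No x-transition from s12.
Union after reading x: {s1, s3, s11}.
Now take the epsilon-closure:
From s1 via epsilon: add s5.
From s5 via epsilon: add s6.
From s6 via epsilon: add s10, s15.
From s10 via epsilon: add s4.
From s4 via epsilon: add s12.
From s12 via epsilon: add s7.
No new states can be added; the closed set is {s1, s3, s4, s5, s6, s7, s10, s11, s12, s15}.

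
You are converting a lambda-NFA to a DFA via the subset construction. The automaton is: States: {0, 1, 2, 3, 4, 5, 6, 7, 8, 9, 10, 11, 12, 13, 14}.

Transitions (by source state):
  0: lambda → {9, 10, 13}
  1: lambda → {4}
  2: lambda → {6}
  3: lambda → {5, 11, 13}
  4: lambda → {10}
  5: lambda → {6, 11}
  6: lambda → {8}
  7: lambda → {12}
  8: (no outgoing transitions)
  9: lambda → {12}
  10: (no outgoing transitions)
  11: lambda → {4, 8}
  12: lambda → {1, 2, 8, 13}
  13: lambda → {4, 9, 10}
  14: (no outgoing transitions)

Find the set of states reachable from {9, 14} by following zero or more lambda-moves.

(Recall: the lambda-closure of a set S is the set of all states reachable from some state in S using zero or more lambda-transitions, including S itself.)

Start with {9, 14}.
From 9 via lambda: add 12.
From 12 via lambda: add 1, 2, 8, 13.
From 1 via lambda: add 4.
From 2 via lambda: add 6.
From 13 via lambda: add 10.
No new states can be added; the closed set is {1, 2, 4, 6, 8, 9, 10, 12, 13, 14}.

{1, 2, 4, 6, 8, 9, 10, 12, 13, 14}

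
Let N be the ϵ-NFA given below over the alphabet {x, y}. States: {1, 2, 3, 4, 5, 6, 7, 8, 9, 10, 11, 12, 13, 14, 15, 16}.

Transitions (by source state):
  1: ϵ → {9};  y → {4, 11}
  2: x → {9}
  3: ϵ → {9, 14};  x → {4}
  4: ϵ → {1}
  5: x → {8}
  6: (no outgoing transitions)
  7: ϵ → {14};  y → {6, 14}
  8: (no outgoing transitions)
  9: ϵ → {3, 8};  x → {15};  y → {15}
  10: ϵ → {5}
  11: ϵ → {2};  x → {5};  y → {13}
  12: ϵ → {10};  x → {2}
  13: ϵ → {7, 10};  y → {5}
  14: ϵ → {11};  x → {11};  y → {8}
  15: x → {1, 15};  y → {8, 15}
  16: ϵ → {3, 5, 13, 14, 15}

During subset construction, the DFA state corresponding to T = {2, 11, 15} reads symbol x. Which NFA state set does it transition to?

2 on x → {9}.
11 on x → {5}.
15 on x → {1, 15}.
Union after reading x: {1, 5, 9, 15}.
Now take the ϵ-closure:
From 9 via ϵ: add 3, 8.
From 3 via ϵ: add 14.
From 14 via ϵ: add 11.
From 11 via ϵ: add 2.
No new states can be added; the closed set is {1, 2, 3, 5, 8, 9, 11, 14, 15}.

{1, 2, 3, 5, 8, 9, 11, 14, 15}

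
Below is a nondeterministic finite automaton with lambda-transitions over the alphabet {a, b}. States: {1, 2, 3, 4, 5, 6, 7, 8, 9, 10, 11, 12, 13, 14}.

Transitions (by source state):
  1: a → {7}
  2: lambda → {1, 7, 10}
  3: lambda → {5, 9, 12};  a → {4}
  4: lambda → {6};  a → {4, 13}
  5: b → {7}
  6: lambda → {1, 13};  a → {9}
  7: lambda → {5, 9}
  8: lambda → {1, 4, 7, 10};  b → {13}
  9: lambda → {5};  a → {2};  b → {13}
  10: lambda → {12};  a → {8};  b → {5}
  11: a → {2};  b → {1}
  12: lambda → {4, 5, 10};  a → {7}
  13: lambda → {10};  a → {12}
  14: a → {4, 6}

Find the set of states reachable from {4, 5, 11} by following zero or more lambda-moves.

Start with {4, 5, 11}.
From 4 via lambda: add 6.
From 6 via lambda: add 1, 13.
From 13 via lambda: add 10.
From 10 via lambda: add 12.
No new states can be added; the closed set is {1, 4, 5, 6, 10, 11, 12, 13}.

{1, 4, 5, 6, 10, 11, 12, 13}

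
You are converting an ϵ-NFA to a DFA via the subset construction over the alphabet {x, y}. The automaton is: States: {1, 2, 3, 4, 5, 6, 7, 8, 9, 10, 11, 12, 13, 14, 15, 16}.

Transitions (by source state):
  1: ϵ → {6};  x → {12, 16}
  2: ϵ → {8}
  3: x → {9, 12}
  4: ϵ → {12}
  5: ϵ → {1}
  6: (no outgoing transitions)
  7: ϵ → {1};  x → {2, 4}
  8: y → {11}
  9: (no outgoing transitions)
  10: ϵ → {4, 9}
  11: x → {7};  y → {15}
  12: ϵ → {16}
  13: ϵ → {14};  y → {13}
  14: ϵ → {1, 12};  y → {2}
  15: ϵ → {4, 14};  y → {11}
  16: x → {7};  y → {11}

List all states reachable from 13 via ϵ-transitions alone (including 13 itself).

{1, 6, 12, 13, 14, 16}

Start with {13}.
From 13 via ϵ: add 14.
From 14 via ϵ: add 1, 12.
From 1 via ϵ: add 6.
From 12 via ϵ: add 16.
No new states can be added; the closed set is {1, 6, 12, 13, 14, 16}.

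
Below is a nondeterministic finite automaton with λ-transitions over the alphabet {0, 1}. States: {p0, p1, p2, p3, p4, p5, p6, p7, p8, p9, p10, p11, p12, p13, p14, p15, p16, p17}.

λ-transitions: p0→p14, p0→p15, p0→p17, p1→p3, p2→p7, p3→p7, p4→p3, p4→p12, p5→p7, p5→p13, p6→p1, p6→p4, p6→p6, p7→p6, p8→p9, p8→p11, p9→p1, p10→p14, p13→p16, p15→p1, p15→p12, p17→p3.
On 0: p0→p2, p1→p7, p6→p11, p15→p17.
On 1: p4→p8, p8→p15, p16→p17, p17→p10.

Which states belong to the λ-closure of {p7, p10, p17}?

Start with {p7, p10, p17}.
From p7 via λ: add p6.
From p10 via λ: add p14.
From p17 via λ: add p3.
From p6 via λ: add p1, p4.
From p4 via λ: add p12.
No new states can be added; the closed set is {p1, p3, p4, p6, p7, p10, p12, p14, p17}.

{p1, p3, p4, p6, p7, p10, p12, p14, p17}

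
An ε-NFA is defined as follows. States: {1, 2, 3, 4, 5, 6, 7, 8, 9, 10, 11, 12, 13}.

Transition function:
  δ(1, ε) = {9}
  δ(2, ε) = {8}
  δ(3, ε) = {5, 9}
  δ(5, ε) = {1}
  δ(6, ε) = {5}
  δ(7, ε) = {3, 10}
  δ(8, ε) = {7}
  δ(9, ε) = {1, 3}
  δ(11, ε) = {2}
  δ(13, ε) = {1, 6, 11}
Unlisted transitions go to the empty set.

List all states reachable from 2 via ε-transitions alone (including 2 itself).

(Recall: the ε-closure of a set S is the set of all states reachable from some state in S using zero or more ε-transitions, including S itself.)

Start with {2}.
From 2 via ε: add 8.
From 8 via ε: add 7.
From 7 via ε: add 3, 10.
From 3 via ε: add 5, 9.
From 5 via ε: add 1.
No new states can be added; the closed set is {1, 2, 3, 5, 7, 8, 9, 10}.

{1, 2, 3, 5, 7, 8, 9, 10}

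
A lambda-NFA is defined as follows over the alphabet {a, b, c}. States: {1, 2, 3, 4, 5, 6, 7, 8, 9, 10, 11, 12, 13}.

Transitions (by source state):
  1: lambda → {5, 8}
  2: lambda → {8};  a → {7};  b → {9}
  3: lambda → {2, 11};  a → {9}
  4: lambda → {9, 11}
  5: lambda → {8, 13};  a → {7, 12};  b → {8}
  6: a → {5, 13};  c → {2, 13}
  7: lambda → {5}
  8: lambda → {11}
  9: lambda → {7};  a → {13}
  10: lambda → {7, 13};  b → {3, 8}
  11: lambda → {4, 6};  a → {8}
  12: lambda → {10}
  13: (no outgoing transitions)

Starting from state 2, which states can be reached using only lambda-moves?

Start with {2}.
From 2 via lambda: add 8.
From 8 via lambda: add 11.
From 11 via lambda: add 4, 6.
From 4 via lambda: add 9.
From 9 via lambda: add 7.
From 7 via lambda: add 5.
From 5 via lambda: add 13.
No new states can be added; the closed set is {2, 4, 5, 6, 7, 8, 9, 11, 13}.

{2, 4, 5, 6, 7, 8, 9, 11, 13}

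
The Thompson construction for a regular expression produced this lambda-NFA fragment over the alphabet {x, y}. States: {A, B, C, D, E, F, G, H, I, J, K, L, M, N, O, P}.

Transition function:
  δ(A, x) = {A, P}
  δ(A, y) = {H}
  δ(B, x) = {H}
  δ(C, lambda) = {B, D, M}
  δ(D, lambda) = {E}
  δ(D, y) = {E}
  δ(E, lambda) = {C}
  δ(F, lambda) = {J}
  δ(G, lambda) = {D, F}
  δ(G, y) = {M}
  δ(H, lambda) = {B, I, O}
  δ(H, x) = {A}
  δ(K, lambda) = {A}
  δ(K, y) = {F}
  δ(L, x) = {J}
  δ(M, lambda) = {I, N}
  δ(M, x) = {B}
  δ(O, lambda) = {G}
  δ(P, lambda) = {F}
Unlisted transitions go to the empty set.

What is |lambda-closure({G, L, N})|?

Start with {G, L, N}.
From G via lambda: add D, F.
From D via lambda: add E.
From F via lambda: add J.
From E via lambda: add C.
From C via lambda: add B, M.
From M via lambda: add I.
lambda-closure = {B, C, D, E, F, G, I, J, L, M, N}, which has 11 states.

11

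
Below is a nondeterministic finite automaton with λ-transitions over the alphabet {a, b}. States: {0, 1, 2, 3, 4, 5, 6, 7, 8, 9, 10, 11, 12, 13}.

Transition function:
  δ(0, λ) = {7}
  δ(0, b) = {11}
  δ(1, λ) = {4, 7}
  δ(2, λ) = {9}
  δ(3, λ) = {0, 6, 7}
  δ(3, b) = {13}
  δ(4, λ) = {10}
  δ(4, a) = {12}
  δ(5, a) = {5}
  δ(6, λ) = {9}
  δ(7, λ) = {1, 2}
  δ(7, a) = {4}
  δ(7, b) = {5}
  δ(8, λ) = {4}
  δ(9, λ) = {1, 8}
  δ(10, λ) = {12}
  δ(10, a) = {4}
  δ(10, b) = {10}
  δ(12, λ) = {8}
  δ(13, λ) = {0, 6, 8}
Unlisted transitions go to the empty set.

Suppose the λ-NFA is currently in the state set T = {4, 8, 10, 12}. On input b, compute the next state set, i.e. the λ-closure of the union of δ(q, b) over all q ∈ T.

10 on b → {10}.
No b-transition from 4, 8, 12.
Union after reading b: {10}.
Now take the λ-closure:
From 10 via λ: add 12.
From 12 via λ: add 8.
From 8 via λ: add 4.
No new states can be added; the closed set is {4, 8, 10, 12}.

{4, 8, 10, 12}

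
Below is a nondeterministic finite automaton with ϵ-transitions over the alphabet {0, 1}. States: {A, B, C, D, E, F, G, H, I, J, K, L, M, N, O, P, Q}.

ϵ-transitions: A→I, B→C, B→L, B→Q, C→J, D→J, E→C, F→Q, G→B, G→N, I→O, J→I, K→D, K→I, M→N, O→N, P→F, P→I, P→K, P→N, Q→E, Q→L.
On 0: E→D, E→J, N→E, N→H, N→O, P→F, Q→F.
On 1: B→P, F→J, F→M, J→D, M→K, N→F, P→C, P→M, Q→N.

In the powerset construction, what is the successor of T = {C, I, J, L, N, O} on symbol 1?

J on 1 → {D}.
N on 1 → {F}.
No 1-transition from C, I, L, O.
Union after reading 1: {D, F}.
Now take the ϵ-closure:
From D via ϵ: add J.
From F via ϵ: add Q.
From J via ϵ: add I.
From Q via ϵ: add E, L.
From E via ϵ: add C.
From I via ϵ: add O.
From O via ϵ: add N.
No new states can be added; the closed set is {C, D, E, F, I, J, L, N, O, Q}.

{C, D, E, F, I, J, L, N, O, Q}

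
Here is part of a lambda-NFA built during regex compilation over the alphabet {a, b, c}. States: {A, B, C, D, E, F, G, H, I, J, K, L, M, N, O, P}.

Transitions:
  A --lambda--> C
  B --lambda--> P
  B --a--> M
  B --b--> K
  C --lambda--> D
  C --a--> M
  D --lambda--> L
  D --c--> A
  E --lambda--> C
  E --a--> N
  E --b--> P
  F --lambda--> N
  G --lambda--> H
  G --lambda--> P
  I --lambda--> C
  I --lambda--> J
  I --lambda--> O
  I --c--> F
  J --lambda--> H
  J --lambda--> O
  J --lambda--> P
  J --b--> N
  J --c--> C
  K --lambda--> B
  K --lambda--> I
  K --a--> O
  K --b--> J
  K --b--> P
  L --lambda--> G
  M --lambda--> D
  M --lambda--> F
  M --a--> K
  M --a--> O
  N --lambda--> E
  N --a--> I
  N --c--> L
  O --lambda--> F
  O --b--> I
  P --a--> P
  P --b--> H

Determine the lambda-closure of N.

Start with {N}.
From N via lambda: add E.
From E via lambda: add C.
From C via lambda: add D.
From D via lambda: add L.
From L via lambda: add G.
From G via lambda: add H, P.
No new states can be added; the closed set is {C, D, E, G, H, L, N, P}.

{C, D, E, G, H, L, N, P}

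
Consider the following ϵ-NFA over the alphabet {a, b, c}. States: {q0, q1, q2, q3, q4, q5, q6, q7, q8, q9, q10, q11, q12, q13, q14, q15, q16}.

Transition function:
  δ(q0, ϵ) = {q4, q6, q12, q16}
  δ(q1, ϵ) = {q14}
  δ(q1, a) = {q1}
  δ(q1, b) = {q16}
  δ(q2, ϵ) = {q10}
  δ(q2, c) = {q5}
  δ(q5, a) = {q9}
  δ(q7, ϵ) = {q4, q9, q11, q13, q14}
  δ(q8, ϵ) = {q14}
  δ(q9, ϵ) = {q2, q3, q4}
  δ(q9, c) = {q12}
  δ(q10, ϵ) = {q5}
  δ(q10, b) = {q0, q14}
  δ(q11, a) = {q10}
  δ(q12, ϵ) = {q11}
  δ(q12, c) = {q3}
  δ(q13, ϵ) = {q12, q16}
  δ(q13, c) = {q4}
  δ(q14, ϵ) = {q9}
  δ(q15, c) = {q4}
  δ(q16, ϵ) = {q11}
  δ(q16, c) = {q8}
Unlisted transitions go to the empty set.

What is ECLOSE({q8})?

{q2, q3, q4, q5, q8, q9, q10, q14}

Start with {q8}.
From q8 via ϵ: add q14.
From q14 via ϵ: add q9.
From q9 via ϵ: add q2, q3, q4.
From q2 via ϵ: add q10.
From q10 via ϵ: add q5.
No new states can be added; the closed set is {q2, q3, q4, q5, q8, q9, q10, q14}.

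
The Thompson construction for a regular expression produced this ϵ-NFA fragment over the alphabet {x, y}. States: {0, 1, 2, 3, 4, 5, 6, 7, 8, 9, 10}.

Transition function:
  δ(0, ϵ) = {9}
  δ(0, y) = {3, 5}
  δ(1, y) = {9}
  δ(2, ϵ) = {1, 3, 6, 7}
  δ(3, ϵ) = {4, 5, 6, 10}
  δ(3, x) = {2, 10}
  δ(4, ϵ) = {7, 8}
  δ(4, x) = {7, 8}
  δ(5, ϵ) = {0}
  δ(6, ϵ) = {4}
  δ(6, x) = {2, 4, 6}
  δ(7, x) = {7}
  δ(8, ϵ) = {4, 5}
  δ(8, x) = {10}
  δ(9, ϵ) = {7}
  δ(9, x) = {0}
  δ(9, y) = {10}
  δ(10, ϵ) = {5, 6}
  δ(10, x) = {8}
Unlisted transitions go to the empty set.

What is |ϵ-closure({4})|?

Start with {4}.
From 4 via ϵ: add 7, 8.
From 8 via ϵ: add 5.
From 5 via ϵ: add 0.
From 0 via ϵ: add 9.
ϵ-closure = {0, 4, 5, 7, 8, 9}, which has 6 states.

6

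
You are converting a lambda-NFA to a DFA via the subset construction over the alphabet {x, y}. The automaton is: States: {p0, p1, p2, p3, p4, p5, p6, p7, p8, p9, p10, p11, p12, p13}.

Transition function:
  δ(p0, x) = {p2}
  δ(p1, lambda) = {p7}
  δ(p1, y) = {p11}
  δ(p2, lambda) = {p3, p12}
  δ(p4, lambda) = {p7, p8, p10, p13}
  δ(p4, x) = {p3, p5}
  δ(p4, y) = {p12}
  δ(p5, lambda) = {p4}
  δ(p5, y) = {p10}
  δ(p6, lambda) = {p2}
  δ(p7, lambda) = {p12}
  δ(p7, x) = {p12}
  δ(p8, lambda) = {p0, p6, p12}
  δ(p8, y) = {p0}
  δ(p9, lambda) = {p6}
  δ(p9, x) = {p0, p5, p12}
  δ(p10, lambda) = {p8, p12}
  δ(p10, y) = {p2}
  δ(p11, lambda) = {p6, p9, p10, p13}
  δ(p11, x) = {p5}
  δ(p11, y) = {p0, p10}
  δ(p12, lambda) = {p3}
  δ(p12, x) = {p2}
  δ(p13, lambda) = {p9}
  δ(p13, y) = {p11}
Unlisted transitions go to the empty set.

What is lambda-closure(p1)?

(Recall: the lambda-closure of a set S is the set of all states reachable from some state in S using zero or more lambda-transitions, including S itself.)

{p1, p3, p7, p12}

Start with {p1}.
From p1 via lambda: add p7.
From p7 via lambda: add p12.
From p12 via lambda: add p3.
No new states can be added; the closed set is {p1, p3, p7, p12}.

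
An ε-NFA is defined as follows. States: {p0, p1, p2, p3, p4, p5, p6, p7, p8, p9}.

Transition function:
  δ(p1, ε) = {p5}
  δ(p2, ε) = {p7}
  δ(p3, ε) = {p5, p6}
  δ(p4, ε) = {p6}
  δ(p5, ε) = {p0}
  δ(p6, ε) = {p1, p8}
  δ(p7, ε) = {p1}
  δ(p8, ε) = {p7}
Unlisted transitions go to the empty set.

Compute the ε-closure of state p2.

{p0, p1, p2, p5, p7}

Start with {p2}.
From p2 via ε: add p7.
From p7 via ε: add p1.
From p1 via ε: add p5.
From p5 via ε: add p0.
No new states can be added; the closed set is {p0, p1, p2, p5, p7}.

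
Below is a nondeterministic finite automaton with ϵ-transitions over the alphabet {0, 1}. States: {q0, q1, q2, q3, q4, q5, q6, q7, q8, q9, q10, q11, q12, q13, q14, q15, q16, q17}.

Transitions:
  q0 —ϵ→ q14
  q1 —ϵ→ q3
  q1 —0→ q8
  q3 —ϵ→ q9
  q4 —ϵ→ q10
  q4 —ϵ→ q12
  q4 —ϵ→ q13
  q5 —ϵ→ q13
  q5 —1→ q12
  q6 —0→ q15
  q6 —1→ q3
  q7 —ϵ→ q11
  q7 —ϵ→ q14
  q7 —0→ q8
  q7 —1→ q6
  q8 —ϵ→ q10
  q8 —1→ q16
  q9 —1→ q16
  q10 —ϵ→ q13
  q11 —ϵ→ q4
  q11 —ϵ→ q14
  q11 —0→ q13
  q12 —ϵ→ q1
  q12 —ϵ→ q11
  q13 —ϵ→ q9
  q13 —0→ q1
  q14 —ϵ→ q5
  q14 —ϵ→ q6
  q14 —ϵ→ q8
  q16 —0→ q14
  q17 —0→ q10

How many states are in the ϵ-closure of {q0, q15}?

9

Start with {q0, q15}.
From q0 via ϵ: add q14.
From q14 via ϵ: add q5, q6, q8.
From q5 via ϵ: add q13.
From q8 via ϵ: add q10.
From q13 via ϵ: add q9.
ϵ-closure = {q0, q5, q6, q8, q9, q10, q13, q14, q15}, which has 9 states.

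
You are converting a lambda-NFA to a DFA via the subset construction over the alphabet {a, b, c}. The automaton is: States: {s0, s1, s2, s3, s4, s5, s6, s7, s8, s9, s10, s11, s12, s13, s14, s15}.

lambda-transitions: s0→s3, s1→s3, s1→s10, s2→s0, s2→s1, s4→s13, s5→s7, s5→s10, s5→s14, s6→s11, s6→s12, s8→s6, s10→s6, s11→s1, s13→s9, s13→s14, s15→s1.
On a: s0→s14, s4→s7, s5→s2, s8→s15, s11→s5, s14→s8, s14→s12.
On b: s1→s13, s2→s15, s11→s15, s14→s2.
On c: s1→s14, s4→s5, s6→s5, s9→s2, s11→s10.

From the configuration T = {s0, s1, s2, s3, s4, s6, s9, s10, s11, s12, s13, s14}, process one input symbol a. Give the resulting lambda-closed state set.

{s1, s3, s5, s6, s7, s8, s10, s11, s12, s14}

s0 on a → {s14}.
s4 on a → {s7}.
s11 on a → {s5}.
s14 on a → {s8, s12}.
No a-transition from s1, s2, s3, s6, s9, s10, s12, s13.
Union after reading a: {s5, s7, s8, s12, s14}.
Now take the lambda-closure:
From s5 via lambda: add s10.
From s8 via lambda: add s6.
From s6 via lambda: add s11.
From s11 via lambda: add s1.
From s1 via lambda: add s3.
No new states can be added; the closed set is {s1, s3, s5, s6, s7, s8, s10, s11, s12, s14}.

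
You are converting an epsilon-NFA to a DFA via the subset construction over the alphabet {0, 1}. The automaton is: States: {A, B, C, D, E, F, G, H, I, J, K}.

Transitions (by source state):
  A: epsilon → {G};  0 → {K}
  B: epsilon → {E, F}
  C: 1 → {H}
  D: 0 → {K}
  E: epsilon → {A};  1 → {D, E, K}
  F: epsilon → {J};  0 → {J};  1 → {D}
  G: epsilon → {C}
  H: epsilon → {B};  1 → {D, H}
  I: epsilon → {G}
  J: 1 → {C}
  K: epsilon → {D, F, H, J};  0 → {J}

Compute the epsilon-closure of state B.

{A, B, C, E, F, G, J}

Start with {B}.
From B via epsilon: add E, F.
From E via epsilon: add A.
From F via epsilon: add J.
From A via epsilon: add G.
From G via epsilon: add C.
No new states can be added; the closed set is {A, B, C, E, F, G, J}.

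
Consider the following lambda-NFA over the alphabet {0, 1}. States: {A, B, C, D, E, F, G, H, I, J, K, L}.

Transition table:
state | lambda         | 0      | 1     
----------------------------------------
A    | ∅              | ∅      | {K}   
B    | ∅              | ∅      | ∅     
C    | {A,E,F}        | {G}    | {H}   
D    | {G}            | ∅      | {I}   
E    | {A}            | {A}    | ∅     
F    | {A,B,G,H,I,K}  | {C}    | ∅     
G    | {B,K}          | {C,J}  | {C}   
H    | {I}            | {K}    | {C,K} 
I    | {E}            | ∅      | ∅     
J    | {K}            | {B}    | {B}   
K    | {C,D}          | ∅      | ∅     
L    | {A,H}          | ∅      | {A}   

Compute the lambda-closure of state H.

{A, E, H, I}

Start with {H}.
From H via lambda: add I.
From I via lambda: add E.
From E via lambda: add A.
No new states can be added; the closed set is {A, E, H, I}.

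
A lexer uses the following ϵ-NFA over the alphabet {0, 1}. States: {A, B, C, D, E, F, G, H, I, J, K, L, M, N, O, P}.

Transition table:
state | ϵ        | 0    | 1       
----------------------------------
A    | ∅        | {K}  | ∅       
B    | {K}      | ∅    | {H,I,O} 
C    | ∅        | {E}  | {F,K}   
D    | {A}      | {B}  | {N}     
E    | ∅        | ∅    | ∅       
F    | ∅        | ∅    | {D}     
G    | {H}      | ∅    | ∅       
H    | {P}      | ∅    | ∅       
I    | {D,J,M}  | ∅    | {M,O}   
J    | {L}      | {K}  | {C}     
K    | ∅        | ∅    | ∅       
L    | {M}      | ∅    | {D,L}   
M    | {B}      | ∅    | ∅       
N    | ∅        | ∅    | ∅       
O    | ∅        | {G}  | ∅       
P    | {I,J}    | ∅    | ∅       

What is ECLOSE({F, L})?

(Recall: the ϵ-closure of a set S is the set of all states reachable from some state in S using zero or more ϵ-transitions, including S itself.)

Start with {F, L}.
From L via ϵ: add M.
From M via ϵ: add B.
From B via ϵ: add K.
No new states can be added; the closed set is {B, F, K, L, M}.

{B, F, K, L, M}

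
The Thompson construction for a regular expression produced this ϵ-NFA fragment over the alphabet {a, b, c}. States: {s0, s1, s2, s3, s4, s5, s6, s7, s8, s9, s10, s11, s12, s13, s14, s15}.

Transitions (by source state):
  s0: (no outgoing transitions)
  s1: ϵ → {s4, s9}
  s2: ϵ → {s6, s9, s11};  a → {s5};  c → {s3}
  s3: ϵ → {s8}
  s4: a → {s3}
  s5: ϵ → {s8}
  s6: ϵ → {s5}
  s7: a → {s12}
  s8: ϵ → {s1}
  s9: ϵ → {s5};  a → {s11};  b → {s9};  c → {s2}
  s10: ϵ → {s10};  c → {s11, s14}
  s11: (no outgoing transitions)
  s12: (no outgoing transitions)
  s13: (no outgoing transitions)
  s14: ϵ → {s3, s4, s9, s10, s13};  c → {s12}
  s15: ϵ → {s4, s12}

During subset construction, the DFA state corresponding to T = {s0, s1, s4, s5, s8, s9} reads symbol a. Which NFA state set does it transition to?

s4 on a → {s3}.
s9 on a → {s11}.
No a-transition from s0, s1, s5, s8.
Union after reading a: {s3, s11}.
Now take the ϵ-closure:
From s3 via ϵ: add s8.
From s8 via ϵ: add s1.
From s1 via ϵ: add s4, s9.
From s9 via ϵ: add s5.
No new states can be added; the closed set is {s1, s3, s4, s5, s8, s9, s11}.

{s1, s3, s4, s5, s8, s9, s11}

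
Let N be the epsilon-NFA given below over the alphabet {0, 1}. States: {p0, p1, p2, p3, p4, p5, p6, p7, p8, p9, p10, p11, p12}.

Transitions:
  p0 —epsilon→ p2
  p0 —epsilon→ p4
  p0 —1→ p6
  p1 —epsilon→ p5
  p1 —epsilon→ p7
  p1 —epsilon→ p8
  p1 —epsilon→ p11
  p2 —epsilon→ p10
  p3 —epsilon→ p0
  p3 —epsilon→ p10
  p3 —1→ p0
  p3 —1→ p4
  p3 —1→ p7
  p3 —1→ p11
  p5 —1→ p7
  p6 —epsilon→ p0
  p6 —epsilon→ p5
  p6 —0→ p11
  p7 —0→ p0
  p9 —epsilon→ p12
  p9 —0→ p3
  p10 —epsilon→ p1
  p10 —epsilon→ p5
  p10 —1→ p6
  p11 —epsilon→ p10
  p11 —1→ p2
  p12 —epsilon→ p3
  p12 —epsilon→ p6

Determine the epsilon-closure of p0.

Start with {p0}.
From p0 via epsilon: add p2, p4.
From p2 via epsilon: add p10.
From p10 via epsilon: add p1, p5.
From p1 via epsilon: add p7, p8, p11.
No new states can be added; the closed set is {p0, p1, p2, p4, p5, p7, p8, p10, p11}.

{p0, p1, p2, p4, p5, p7, p8, p10, p11}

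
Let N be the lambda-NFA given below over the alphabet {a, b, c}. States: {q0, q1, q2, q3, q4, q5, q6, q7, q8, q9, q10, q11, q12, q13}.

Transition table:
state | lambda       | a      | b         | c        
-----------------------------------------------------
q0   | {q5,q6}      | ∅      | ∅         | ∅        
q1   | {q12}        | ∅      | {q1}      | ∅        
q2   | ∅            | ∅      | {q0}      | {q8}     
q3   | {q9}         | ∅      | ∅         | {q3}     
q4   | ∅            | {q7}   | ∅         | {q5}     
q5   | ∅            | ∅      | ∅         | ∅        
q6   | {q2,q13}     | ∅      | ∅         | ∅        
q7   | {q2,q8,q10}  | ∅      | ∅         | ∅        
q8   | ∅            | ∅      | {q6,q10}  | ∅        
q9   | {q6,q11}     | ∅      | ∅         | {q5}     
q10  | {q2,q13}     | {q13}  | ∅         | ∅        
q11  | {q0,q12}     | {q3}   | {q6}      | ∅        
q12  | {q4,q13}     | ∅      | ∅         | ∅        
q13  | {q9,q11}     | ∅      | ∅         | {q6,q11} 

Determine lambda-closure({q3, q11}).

{q0, q2, q3, q4, q5, q6, q9, q11, q12, q13}

Start with {q3, q11}.
From q3 via lambda: add q9.
From q11 via lambda: add q0, q12.
From q0 via lambda: add q5, q6.
From q12 via lambda: add q4, q13.
From q6 via lambda: add q2.
No new states can be added; the closed set is {q0, q2, q3, q4, q5, q6, q9, q11, q12, q13}.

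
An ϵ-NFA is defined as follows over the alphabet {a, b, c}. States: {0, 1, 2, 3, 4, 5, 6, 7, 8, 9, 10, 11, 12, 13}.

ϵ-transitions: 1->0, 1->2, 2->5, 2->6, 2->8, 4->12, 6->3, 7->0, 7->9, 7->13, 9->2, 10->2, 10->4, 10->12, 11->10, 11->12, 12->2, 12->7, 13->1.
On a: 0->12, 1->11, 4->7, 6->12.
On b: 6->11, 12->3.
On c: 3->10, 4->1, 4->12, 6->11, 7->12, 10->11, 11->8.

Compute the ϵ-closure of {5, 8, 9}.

{2, 3, 5, 6, 8, 9}

Start with {5, 8, 9}.
From 9 via ϵ: add 2.
From 2 via ϵ: add 6.
From 6 via ϵ: add 3.
No new states can be added; the closed set is {2, 3, 5, 6, 8, 9}.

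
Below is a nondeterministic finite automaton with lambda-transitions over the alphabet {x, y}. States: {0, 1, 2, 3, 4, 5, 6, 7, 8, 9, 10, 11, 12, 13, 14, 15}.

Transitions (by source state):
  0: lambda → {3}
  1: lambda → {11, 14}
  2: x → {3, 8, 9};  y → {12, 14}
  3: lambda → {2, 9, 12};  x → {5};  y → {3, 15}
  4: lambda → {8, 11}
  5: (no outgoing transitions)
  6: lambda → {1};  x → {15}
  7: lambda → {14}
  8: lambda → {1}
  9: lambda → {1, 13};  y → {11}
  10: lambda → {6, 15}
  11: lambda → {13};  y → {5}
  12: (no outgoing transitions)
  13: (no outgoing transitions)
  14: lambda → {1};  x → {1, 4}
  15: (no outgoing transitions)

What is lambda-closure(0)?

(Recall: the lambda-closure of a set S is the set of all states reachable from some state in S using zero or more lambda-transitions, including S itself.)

Start with {0}.
From 0 via lambda: add 3.
From 3 via lambda: add 2, 9, 12.
From 9 via lambda: add 1, 13.
From 1 via lambda: add 11, 14.
No new states can be added; the closed set is {0, 1, 2, 3, 9, 11, 12, 13, 14}.

{0, 1, 2, 3, 9, 11, 12, 13, 14}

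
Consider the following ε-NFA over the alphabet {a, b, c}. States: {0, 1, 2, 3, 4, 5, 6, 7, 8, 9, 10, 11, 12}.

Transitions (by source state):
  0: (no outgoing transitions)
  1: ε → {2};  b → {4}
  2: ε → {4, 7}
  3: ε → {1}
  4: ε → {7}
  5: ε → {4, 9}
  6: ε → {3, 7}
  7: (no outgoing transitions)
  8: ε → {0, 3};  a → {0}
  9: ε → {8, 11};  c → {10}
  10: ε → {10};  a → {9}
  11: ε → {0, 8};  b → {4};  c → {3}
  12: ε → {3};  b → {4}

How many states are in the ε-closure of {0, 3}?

6

Start with {0, 3}.
From 3 via ε: add 1.
From 1 via ε: add 2.
From 2 via ε: add 4, 7.
ε-closure = {0, 1, 2, 3, 4, 7}, which has 6 states.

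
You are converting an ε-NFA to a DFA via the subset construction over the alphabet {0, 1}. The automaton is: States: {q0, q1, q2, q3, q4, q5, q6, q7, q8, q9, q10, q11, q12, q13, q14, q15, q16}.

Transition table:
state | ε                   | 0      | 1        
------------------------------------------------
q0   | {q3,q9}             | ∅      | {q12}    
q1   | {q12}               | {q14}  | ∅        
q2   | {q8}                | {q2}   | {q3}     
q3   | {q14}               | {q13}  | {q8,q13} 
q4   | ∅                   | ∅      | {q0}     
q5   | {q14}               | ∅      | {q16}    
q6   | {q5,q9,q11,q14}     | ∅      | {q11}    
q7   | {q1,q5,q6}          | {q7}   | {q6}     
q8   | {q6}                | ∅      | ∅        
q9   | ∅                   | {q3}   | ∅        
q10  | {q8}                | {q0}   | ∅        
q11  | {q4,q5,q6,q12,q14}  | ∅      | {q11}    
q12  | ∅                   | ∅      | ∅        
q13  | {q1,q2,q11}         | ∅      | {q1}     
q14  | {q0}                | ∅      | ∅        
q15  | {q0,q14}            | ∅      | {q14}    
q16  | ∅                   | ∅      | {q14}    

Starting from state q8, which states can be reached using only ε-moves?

Start with {q8}.
From q8 via ε: add q6.
From q6 via ε: add q5, q9, q11, q14.
From q11 via ε: add q4, q12.
From q14 via ε: add q0.
From q0 via ε: add q3.
No new states can be added; the closed set is {q0, q3, q4, q5, q6, q8, q9, q11, q12, q14}.

{q0, q3, q4, q5, q6, q8, q9, q11, q12, q14}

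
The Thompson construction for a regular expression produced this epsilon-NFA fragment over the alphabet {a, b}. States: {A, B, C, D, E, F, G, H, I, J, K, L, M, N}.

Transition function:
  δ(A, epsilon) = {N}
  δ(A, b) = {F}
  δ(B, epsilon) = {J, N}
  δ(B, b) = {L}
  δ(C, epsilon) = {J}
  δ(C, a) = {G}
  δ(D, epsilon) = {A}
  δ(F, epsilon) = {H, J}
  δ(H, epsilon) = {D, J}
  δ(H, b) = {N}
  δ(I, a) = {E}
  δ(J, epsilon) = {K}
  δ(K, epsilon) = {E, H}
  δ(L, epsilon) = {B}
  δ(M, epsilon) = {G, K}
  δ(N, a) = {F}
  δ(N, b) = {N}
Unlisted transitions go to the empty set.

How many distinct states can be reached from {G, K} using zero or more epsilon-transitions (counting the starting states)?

Start with {G, K}.
From K via epsilon: add E, H.
From H via epsilon: add D, J.
From D via epsilon: add A.
From A via epsilon: add N.
epsilon-closure = {A, D, E, G, H, J, K, N}, which has 8 states.

8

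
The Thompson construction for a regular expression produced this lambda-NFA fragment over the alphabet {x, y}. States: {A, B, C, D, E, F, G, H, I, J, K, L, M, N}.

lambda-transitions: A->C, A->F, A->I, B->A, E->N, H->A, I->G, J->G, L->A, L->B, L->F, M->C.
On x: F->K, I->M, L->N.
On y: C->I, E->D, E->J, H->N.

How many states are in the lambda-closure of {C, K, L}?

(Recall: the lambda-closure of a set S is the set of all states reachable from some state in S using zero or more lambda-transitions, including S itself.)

8

Start with {C, K, L}.
From L via lambda: add A, B, F.
From A via lambda: add I.
From I via lambda: add G.
lambda-closure = {A, B, C, F, G, I, K, L}, which has 8 states.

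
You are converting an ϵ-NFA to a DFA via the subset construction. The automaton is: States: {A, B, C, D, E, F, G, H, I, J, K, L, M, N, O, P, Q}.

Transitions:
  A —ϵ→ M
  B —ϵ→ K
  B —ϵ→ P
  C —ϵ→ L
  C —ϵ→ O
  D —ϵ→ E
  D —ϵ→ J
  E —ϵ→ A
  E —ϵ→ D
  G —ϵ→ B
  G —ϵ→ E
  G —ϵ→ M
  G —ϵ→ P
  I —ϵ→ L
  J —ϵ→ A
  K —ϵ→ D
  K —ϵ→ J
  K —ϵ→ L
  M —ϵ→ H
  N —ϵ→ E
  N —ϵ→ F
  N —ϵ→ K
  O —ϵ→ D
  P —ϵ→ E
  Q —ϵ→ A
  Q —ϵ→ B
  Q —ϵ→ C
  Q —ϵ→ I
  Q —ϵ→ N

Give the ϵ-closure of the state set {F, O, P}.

Start with {F, O, P}.
From O via ϵ: add D.
From P via ϵ: add E.
From D via ϵ: add J.
From E via ϵ: add A.
From A via ϵ: add M.
From M via ϵ: add H.
No new states can be added; the closed set is {A, D, E, F, H, J, M, O, P}.

{A, D, E, F, H, J, M, O, P}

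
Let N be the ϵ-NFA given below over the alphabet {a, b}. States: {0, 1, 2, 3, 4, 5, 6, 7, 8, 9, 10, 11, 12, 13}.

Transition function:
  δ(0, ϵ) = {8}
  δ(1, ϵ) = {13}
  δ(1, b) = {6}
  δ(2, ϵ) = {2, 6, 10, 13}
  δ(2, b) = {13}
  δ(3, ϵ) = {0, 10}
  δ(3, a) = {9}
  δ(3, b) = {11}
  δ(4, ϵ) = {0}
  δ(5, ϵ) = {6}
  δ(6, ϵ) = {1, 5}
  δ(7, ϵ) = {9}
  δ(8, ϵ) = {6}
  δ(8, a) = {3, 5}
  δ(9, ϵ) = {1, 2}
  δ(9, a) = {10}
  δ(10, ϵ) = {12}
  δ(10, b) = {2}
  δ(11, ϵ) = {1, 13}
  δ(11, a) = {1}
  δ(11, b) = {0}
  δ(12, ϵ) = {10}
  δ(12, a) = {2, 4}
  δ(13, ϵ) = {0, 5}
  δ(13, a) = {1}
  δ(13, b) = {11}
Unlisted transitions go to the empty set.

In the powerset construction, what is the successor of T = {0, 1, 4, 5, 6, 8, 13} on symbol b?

1 on b → {6}.
13 on b → {11}.
No b-transition from 0, 4, 5, 6, 8.
Union after reading b: {6, 11}.
Now take the ϵ-closure:
From 6 via ϵ: add 1, 5.
From 11 via ϵ: add 13.
From 13 via ϵ: add 0.
From 0 via ϵ: add 8.
No new states can be added; the closed set is {0, 1, 5, 6, 8, 11, 13}.

{0, 1, 5, 6, 8, 11, 13}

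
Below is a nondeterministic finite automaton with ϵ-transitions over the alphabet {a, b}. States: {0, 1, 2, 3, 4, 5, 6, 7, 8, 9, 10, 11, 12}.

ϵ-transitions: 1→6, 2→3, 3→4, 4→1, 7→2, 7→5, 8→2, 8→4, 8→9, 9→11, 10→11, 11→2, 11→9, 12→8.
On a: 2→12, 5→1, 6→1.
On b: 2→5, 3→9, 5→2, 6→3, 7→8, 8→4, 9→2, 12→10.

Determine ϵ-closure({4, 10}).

Start with {4, 10}.
From 4 via ϵ: add 1.
From 10 via ϵ: add 11.
From 1 via ϵ: add 6.
From 11 via ϵ: add 2, 9.
From 2 via ϵ: add 3.
No new states can be added; the closed set is {1, 2, 3, 4, 6, 9, 10, 11}.

{1, 2, 3, 4, 6, 9, 10, 11}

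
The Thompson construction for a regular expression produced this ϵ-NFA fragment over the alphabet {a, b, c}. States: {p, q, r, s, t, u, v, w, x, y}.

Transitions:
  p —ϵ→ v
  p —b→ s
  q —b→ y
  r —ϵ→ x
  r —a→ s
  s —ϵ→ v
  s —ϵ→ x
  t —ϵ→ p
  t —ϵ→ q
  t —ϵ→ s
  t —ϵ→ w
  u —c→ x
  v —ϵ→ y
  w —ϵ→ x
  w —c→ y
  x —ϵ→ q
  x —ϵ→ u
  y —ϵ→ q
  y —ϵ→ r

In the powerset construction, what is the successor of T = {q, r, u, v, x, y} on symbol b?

{q, r, u, x, y}

q on b → {y}.
No b-transition from r, u, v, x, y.
Union after reading b: {y}.
Now take the ϵ-closure:
From y via ϵ: add q, r.
From r via ϵ: add x.
From x via ϵ: add u.
No new states can be added; the closed set is {q, r, u, x, y}.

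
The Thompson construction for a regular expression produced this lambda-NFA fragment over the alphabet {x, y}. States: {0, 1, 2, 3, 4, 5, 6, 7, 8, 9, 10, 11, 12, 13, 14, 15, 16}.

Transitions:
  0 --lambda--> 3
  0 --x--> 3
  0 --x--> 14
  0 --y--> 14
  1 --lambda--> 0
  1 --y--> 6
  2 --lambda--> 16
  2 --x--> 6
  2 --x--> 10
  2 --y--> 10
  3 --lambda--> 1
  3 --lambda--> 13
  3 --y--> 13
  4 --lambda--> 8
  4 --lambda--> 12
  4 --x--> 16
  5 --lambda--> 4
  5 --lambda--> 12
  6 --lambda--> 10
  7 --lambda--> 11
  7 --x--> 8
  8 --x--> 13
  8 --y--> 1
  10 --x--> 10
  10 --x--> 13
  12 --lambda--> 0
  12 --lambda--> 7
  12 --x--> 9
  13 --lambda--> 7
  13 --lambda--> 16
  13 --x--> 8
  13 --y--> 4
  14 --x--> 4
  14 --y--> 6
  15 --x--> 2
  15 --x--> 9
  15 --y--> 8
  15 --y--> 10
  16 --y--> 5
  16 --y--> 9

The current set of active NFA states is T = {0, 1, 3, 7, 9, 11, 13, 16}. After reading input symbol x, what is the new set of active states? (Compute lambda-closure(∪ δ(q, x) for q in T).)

{0, 1, 3, 7, 8, 11, 13, 14, 16}

0 on x → {3, 14}.
7 on x → {8}.
13 on x → {8}.
No x-transition from 1, 3, 9, 11, 16.
Union after reading x: {3, 8, 14}.
Now take the lambda-closure:
From 3 via lambda: add 1, 13.
From 1 via lambda: add 0.
From 13 via lambda: add 7, 16.
From 7 via lambda: add 11.
No new states can be added; the closed set is {0, 1, 3, 7, 8, 11, 13, 14, 16}.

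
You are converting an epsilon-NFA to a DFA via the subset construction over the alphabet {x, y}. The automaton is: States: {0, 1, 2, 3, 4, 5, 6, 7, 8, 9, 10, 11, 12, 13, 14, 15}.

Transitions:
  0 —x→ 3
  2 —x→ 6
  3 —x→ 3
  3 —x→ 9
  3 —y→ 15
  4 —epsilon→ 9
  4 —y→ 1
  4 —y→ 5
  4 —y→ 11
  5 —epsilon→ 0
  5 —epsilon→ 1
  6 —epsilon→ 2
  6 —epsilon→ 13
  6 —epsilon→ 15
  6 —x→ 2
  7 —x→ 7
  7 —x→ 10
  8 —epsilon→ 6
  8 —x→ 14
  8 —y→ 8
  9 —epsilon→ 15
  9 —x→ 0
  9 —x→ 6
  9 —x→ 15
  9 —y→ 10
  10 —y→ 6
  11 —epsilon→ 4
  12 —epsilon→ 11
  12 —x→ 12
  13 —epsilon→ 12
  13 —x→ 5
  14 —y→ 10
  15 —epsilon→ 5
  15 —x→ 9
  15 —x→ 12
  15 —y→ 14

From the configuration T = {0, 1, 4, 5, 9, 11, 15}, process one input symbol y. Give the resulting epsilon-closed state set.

4 on y → {1, 5, 11}.
9 on y → {10}.
15 on y → {14}.
No y-transition from 0, 1, 5, 11.
Union after reading y: {1, 5, 10, 11, 14}.
Now take the epsilon-closure:
From 5 via epsilon: add 0.
From 11 via epsilon: add 4.
From 4 via epsilon: add 9.
From 9 via epsilon: add 15.
No new states can be added; the closed set is {0, 1, 4, 5, 9, 10, 11, 14, 15}.

{0, 1, 4, 5, 9, 10, 11, 14, 15}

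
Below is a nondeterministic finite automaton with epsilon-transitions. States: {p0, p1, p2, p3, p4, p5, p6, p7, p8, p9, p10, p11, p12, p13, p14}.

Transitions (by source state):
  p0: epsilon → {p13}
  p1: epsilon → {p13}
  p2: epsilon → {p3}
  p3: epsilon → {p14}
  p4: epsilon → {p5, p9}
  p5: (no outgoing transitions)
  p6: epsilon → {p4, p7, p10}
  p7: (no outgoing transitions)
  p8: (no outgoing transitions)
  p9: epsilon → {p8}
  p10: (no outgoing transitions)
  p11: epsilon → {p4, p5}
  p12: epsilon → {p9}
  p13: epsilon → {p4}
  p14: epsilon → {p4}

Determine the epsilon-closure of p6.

Start with {p6}.
From p6 via epsilon: add p4, p7, p10.
From p4 via epsilon: add p5, p9.
From p9 via epsilon: add p8.
No new states can be added; the closed set is {p4, p5, p6, p7, p8, p9, p10}.

{p4, p5, p6, p7, p8, p9, p10}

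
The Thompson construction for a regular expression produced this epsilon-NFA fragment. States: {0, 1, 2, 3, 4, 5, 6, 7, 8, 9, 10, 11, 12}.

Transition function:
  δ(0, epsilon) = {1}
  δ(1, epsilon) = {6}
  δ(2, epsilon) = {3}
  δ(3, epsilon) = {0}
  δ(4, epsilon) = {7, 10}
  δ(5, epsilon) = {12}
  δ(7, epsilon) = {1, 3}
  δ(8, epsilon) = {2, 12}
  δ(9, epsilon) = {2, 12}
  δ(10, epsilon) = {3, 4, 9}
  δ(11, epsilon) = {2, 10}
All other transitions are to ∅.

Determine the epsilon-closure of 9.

Start with {9}.
From 9 via epsilon: add 2, 12.
From 2 via epsilon: add 3.
From 3 via epsilon: add 0.
From 0 via epsilon: add 1.
From 1 via epsilon: add 6.
No new states can be added; the closed set is {0, 1, 2, 3, 6, 9, 12}.

{0, 1, 2, 3, 6, 9, 12}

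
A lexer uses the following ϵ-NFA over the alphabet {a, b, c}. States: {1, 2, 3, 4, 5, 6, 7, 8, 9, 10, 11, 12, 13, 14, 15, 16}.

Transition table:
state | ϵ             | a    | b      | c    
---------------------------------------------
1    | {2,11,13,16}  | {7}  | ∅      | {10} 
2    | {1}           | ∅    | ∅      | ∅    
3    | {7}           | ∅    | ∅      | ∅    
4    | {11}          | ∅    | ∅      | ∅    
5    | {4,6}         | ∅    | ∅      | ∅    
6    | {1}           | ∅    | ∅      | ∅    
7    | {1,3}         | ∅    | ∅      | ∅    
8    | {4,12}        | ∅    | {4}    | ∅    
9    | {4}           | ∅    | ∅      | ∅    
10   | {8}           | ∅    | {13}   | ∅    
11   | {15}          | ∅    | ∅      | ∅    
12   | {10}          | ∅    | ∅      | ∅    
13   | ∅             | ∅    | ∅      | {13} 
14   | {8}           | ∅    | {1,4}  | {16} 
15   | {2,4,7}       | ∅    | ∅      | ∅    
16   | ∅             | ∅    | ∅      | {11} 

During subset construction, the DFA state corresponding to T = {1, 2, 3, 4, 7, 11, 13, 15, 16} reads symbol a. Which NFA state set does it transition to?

1 on a → {7}.
No a-transition from 2, 3, 4, 7, 11, 13, 15, 16.
Union after reading a: {7}.
Now take the ϵ-closure:
From 7 via ϵ: add 1, 3.
From 1 via ϵ: add 2, 11, 13, 16.
From 11 via ϵ: add 15.
From 15 via ϵ: add 4.
No new states can be added; the closed set is {1, 2, 3, 4, 7, 11, 13, 15, 16}.

{1, 2, 3, 4, 7, 11, 13, 15, 16}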